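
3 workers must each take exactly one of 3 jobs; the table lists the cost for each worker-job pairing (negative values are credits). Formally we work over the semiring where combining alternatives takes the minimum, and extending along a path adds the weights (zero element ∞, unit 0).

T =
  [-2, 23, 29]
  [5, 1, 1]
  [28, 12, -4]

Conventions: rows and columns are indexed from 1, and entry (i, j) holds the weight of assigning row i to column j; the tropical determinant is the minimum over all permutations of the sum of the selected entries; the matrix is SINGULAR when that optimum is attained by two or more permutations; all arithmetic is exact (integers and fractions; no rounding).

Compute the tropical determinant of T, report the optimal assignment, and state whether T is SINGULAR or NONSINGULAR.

σ = (1, 2, 3): (-2) + 1 + (-4) = -5
σ = (1, 3, 2): (-2) + 1 + 12 = 11
σ = (2, 1, 3): 23 + 5 + (-4) = 24
σ = (2, 3, 1): 23 + 1 + 28 = 52
σ = (3, 1, 2): 29 + 5 + 12 = 46
σ = (3, 2, 1): 29 + 1 + 28 = 58
Optimal value attained by: σ = (1, 2, 3).
Answer: det⊕(T) = -5; verdict: NONSINGULAR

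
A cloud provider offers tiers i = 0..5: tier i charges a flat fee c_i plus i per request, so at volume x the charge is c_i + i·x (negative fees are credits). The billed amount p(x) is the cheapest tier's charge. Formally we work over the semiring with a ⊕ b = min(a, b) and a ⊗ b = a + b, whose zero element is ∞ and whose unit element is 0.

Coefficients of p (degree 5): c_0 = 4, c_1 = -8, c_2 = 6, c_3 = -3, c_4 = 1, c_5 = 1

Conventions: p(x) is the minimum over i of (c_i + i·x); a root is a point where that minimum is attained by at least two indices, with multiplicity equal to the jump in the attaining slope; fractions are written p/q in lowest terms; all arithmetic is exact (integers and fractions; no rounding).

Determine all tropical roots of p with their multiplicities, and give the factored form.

hull edge (i=0, c=4) to (i=1, c=-8): slope -12, span 1
hull edge (i=1, c=-8) to (i=5, c=1): slope 9/4, span 4
Factored form: p(x) = 1 ⊗ (x ⊕ (-9/4)) ⊗ (x ⊕ (-9/4)) ⊗ (x ⊕ (-9/4)) ⊗ (x ⊕ (-9/4)) ⊗ (x ⊕ 12)
Answer: roots = -9/4 (mult 4), 12 (mult 1)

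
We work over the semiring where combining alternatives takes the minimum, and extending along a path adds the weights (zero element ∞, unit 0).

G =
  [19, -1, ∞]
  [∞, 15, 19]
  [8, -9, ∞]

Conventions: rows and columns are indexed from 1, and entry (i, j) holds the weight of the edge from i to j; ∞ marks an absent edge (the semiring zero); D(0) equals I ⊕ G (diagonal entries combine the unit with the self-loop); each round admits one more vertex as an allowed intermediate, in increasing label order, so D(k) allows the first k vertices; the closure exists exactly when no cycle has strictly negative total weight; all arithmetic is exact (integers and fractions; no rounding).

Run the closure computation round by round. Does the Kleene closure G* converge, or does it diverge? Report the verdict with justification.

D(0):
  [0, -1, ∞]
  [∞, 0, 19]
  [8, -9, 0]
D(1):
  [0, -1, ∞]
  [∞, 0, 19]
  [8, -9, 0]
D(2):
  [0, -1, 18]
  [∞, 0, 19]
  [8, -9, 0]
D(3):
  [0, -1, 18]
  [27, 0, 19]
  [8, -9, 0]
Key observation: every diagonal entry stays at the unit through all rounds, so no improving cycle exists.
Answer: CONVERGES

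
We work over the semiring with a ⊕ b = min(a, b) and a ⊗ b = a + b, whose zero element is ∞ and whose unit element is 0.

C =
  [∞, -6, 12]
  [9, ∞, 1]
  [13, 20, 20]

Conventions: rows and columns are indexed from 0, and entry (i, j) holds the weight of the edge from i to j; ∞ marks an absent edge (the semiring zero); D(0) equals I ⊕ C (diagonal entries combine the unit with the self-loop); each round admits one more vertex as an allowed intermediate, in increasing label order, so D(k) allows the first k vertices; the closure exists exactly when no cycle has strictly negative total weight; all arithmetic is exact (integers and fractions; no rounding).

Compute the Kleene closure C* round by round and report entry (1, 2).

D(0):
  [0, -6, 12]
  [9, 0, 1]
  [13, 20, 0]
D(1):
  [0, -6, 12]
  [9, 0, 1]
  [13, 7, 0]
D(2):
  [0, -6, -5]
  [9, 0, 1]
  [13, 7, 0]
D(3):
  [0, -6, -5]
  [9, 0, 1]
  [13, 7, 0]
Answer: C*[1][2] = 1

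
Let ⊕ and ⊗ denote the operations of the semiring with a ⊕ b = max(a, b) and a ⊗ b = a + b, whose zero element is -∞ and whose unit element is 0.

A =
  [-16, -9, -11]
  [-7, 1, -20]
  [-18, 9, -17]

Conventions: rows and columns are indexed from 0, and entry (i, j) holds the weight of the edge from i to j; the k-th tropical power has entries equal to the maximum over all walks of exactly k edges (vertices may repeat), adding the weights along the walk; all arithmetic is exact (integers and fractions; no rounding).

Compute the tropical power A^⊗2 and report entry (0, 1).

A^⊗2:
  [-16, -2, -27]
  [-6, 2, -18]
  [2, 10, -11]
Key observation: the optimum is the walk 0->2->1, with weight (-11) + 9 = -2.
Optimal value attained by: walk 0->2->1.
Answer: (A^⊗2)[0][1] = -2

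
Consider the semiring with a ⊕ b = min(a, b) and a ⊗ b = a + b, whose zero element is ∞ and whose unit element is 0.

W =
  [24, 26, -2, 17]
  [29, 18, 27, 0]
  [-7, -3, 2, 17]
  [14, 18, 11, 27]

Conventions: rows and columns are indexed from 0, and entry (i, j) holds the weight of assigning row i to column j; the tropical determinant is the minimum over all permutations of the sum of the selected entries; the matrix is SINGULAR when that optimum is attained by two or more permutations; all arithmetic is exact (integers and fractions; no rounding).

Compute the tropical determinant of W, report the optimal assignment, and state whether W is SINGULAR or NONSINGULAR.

σ = (0, 1, 2, 3): 24 + 18 + 2 + 27 = 71
σ = (0, 1, 3, 2): 24 + 18 + 17 + 11 = 70
σ = (0, 2, 1, 3): 24 + 27 + (-3) + 27 = 75
σ = (0, 2, 3, 1): 24 + 27 + 17 + 18 = 86
σ = (0, 3, 1, 2): 24 + 0 + (-3) + 11 = 32
σ = (0, 3, 2, 1): 24 + 0 + 2 + 18 = 44
σ = (1, 0, 2, 3): 26 + 29 + 2 + 27 = 84
σ = (1, 0, 3, 2): 26 + 29 + 17 + 11 = 83
σ = (1, 2, 0, 3): 26 + 27 + (-7) + 27 = 73
σ = (1, 2, 3, 0): 26 + 27 + 17 + 14 = 84
σ = (1, 3, 0, 2): 26 + 0 + (-7) + 11 = 30
σ = (1, 3, 2, 0): 26 + 0 + 2 + 14 = 42
σ = (2, 0, 1, 3): (-2) + 29 + (-3) + 27 = 51
σ = (2, 0, 3, 1): (-2) + 29 + 17 + 18 = 62
σ = (2, 1, 0, 3): (-2) + 18 + (-7) + 27 = 36
σ = (2, 1, 3, 0): (-2) + 18 + 17 + 14 = 47
σ = (2, 3, 0, 1): (-2) + 0 + (-7) + 18 = 9
σ = (2, 3, 1, 0): (-2) + 0 + (-3) + 14 = 9
σ = (3, 0, 1, 2): 17 + 29 + (-3) + 11 = 54
σ = (3, 0, 2, 1): 17 + 29 + 2 + 18 = 66
σ = (3, 1, 0, 2): 17 + 18 + (-7) + 11 = 39
σ = (3, 1, 2, 0): 17 + 18 + 2 + 14 = 51
σ = (3, 2, 0, 1): 17 + 27 + (-7) + 18 = 55
σ = (3, 2, 1, 0): 17 + 27 + (-3) + 14 = 55
Optimal value attained by: σ = (2, 3, 0, 1).
Answer: det⊕(W) = 9; verdict: SINGULAR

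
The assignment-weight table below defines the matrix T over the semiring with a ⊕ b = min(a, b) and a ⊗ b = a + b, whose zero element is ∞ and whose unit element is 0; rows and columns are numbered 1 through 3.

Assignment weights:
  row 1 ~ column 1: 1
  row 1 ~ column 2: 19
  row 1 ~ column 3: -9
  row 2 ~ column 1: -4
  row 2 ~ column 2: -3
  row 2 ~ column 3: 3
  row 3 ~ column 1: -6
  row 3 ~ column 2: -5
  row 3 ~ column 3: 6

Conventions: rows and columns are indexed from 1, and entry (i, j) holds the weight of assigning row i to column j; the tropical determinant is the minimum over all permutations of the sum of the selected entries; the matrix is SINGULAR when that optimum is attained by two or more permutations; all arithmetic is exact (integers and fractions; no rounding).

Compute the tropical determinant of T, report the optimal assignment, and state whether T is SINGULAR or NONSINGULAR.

σ = (1, 2, 3): 1 + (-3) + 6 = 4
σ = (1, 3, 2): 1 + 3 + (-5) = -1
σ = (2, 1, 3): 19 + (-4) + 6 = 21
σ = (2, 3, 1): 19 + 3 + (-6) = 16
σ = (3, 1, 2): (-9) + (-4) + (-5) = -18
σ = (3, 2, 1): (-9) + (-3) + (-6) = -18
Optimal value attained by: σ = (3, 1, 2).
Answer: det⊕(T) = -18; verdict: SINGULAR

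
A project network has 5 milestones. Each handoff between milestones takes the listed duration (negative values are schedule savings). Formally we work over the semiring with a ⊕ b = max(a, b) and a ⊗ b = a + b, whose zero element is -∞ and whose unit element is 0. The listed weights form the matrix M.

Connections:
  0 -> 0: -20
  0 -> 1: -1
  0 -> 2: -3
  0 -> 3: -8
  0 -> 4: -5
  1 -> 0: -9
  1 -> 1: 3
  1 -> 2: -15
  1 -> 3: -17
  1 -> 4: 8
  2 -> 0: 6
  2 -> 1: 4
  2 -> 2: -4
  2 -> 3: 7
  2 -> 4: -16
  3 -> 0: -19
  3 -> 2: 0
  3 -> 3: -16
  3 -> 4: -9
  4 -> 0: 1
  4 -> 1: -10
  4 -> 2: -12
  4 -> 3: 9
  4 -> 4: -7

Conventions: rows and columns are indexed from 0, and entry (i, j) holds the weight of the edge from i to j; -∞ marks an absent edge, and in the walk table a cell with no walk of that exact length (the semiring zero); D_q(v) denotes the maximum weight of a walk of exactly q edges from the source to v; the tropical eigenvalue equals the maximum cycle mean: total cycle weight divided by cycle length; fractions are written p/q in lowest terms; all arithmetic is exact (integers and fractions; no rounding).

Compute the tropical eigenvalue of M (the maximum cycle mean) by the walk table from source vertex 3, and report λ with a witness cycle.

q=0: [-∞, -∞, -∞, 0, -∞]
q=1: [-19, -∞, 0, -16, -9]
q=2: [6, 4, -4, 7, -16]
q=3: [2, 7, 7, 3, 12]
q=4: [13, 11, 3, 21, 15]
q=5: [16, 14, 21, 24, 19]
Optimal cycle mean attained by: cycle 1->4->3->2->1, total 8 + 9 + 0 + 4, length 4.
Answer: λ = 21/4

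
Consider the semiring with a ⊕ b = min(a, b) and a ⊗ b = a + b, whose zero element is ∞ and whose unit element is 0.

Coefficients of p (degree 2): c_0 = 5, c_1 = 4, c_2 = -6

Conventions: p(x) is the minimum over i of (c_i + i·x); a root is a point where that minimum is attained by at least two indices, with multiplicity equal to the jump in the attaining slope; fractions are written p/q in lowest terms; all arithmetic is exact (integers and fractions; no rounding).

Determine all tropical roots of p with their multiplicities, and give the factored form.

hull edge (i=0, c=5) to (i=2, c=-6): slope -11/2, span 2
Factored form: p(x) = -6 ⊗ (x ⊕ 11/2) ⊗ (x ⊕ 11/2)
Answer: roots = 11/2 (mult 2)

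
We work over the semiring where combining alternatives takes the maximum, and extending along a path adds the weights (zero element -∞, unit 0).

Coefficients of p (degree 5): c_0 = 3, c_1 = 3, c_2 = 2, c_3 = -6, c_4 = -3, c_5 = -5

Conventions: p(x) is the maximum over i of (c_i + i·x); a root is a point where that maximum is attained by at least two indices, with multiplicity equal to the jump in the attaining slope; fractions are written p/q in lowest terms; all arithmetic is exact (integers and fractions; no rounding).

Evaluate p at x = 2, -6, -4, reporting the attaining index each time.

p(2) = max(3+0·2=3, 3+1·2=5, 2+2·2=6, -6+3·2=0, -3+4·2=5, -5+5·2=5) = 6 (attained by i=2)
p(-6) = max(3+0·(-6)=3, 3+1·(-6)=-3, 2+2·(-6)=-10, -6+3·(-6)=-24, -3+4·(-6)=-27, -5+5·(-6)=-35) = 3 (attained by i=0)
p(-4) = max(3+0·(-4)=3, 3+1·(-4)=-1, 2+2·(-4)=-6, -6+3·(-4)=-18, -3+4·(-4)=-19, -5+5·(-4)=-25) = 3 (attained by i=0)
Answer: p(2) = 6; p(-6) = 3; p(-4) = 3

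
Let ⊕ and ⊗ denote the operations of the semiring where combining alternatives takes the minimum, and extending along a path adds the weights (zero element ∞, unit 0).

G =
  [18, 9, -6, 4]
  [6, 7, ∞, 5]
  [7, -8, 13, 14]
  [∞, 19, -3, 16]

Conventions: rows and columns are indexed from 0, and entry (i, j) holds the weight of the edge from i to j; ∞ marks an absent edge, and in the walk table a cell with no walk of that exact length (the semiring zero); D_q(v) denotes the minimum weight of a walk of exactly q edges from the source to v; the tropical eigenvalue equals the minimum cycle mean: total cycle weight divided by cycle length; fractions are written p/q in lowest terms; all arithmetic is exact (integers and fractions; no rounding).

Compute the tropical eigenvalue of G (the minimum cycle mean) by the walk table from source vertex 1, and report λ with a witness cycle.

q=0: [∞, 0, ∞, ∞]
q=1: [6, 7, ∞, 5]
q=2: [13, 14, 0, 10]
q=3: [7, -8, 7, 14]
q=4: [-2, -1, 1, -3]
Optimal cycle mean attained by: cycle 0->2->1->0, total (-6) + (-8) + 6, length 3.
Answer: λ = -8/3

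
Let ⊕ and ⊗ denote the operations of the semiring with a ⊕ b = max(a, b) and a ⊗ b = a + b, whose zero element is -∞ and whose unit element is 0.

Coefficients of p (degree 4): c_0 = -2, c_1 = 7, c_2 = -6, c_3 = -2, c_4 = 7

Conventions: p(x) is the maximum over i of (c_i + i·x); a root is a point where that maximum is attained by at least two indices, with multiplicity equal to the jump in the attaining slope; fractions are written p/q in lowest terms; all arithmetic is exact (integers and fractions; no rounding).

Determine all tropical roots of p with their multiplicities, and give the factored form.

hull edge (i=0, c=-2) to (i=1, c=7): slope 9, span 1
hull edge (i=1, c=7) to (i=4, c=7): slope 0, span 3
Factored form: p(x) = 7 ⊗ (x ⊕ (-9)) ⊗ (x ⊕ 0) ⊗ (x ⊕ 0) ⊗ (x ⊕ 0)
Answer: roots = -9 (mult 1), 0 (mult 3)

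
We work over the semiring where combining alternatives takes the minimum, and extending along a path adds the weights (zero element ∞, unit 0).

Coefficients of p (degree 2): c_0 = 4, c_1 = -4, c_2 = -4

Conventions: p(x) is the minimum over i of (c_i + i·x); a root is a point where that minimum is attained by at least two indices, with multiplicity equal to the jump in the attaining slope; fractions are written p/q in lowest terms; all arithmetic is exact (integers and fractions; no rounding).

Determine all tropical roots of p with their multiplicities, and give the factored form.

hull edge (i=0, c=4) to (i=1, c=-4): slope -8, span 1
hull edge (i=1, c=-4) to (i=2, c=-4): slope 0, span 1
Factored form: p(x) = -4 ⊗ (x ⊕ 0) ⊗ (x ⊕ 8)
Answer: roots = 0 (mult 1), 8 (mult 1)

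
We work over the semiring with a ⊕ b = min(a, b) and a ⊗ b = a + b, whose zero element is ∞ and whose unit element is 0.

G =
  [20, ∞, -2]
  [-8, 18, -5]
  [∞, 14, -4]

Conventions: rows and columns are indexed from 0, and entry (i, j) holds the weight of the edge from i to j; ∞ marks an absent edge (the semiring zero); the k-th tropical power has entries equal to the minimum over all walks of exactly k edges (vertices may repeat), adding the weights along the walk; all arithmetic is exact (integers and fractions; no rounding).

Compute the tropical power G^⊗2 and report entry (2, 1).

G^⊗2:
  [40, 12, -6]
  [10, 9, -10]
  [6, 10, -8]
Key observation: the optimum is the walk 2->2->1, with weight (-4) + 14 = 10.
Optimal value attained by: walk 2->2->1.
Answer: (G^⊗2)[2][1] = 10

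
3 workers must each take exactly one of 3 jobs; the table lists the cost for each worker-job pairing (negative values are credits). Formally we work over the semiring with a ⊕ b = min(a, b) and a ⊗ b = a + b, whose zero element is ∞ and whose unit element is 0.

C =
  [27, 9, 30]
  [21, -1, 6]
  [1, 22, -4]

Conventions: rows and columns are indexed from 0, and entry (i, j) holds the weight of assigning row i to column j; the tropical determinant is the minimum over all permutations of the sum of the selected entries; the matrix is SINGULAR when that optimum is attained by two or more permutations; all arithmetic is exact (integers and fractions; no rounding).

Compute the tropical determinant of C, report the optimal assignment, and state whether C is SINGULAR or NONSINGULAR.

σ = (0, 1, 2): 27 + (-1) + (-4) = 22
σ = (0, 2, 1): 27 + 6 + 22 = 55
σ = (1, 0, 2): 9 + 21 + (-4) = 26
σ = (1, 2, 0): 9 + 6 + 1 = 16
σ = (2, 0, 1): 30 + 21 + 22 = 73
σ = (2, 1, 0): 30 + (-1) + 1 = 30
Optimal value attained by: σ = (1, 2, 0).
Answer: det⊕(C) = 16; verdict: NONSINGULAR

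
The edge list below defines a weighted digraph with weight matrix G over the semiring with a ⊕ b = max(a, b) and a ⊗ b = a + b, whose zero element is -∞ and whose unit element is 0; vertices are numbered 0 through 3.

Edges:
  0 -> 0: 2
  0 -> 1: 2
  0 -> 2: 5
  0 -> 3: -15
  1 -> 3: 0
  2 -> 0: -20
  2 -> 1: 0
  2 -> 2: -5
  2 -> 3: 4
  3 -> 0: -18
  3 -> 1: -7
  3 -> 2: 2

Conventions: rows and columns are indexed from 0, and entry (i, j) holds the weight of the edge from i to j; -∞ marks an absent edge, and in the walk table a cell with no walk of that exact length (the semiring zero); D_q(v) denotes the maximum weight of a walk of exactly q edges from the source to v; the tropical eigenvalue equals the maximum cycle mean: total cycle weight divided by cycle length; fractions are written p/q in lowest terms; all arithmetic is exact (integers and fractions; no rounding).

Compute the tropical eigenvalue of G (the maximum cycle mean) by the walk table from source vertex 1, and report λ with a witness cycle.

q=0: [-∞, 0, -∞, -∞]
q=1: [-∞, -∞, -∞, 0]
q=2: [-18, -7, 2, -∞]
q=3: [-16, 2, -3, 6]
q=4: [-12, -1, 8, 2]
Optimal cycle mean attained by: cycle 2->3->2, total 4 + 2, length 2.
Answer: λ = 3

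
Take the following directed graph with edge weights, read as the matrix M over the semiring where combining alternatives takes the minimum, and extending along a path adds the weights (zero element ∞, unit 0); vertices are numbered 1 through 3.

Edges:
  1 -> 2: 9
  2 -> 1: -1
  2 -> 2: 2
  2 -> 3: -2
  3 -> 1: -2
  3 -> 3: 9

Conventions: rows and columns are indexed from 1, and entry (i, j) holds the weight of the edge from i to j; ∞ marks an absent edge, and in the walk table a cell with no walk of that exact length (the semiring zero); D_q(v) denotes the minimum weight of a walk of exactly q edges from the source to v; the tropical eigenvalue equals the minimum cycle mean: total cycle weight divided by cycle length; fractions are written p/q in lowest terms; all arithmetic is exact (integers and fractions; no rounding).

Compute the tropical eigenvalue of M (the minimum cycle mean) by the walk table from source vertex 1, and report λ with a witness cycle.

q=0: [0, ∞, ∞]
q=1: [∞, 9, ∞]
q=2: [8, 11, 7]
q=3: [5, 13, 9]
Optimal cycle mean attained by: cycle 1->2->3->1, total 9 + (-2) + (-2), length 3.
Answer: λ = 5/3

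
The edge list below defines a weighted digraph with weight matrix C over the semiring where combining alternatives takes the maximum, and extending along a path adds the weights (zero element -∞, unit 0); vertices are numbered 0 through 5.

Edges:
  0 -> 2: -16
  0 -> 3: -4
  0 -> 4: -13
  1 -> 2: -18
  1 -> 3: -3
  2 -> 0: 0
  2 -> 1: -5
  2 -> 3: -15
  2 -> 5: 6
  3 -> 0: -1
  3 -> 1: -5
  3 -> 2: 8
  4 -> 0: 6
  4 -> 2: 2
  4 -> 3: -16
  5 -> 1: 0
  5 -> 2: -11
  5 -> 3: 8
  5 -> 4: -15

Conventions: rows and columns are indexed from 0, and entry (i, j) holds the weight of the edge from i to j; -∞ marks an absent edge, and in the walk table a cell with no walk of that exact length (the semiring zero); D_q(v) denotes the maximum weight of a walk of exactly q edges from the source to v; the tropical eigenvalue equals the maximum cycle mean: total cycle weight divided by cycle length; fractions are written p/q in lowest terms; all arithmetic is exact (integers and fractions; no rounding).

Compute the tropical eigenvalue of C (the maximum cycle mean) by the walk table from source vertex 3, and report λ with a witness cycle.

q=0: [-∞, -∞, -∞, 0, -∞, -∞]
q=1: [-1, -5, 8, -∞, -∞, -∞]
q=2: [8, 3, -17, -5, -14, 14]
q=3: [-6, 14, 3, 22, -1, -11]
q=4: [21, 17, 30, 11, -19, 9]
q=5: [30, 25, 19, 17, 8, 36]
q=6: [19, 36, 25, 44, 21, 25]
Optimal cycle mean attained by: cycle 2->5->3->2, total 6 + 8 + 8, length 3.
Answer: λ = 22/3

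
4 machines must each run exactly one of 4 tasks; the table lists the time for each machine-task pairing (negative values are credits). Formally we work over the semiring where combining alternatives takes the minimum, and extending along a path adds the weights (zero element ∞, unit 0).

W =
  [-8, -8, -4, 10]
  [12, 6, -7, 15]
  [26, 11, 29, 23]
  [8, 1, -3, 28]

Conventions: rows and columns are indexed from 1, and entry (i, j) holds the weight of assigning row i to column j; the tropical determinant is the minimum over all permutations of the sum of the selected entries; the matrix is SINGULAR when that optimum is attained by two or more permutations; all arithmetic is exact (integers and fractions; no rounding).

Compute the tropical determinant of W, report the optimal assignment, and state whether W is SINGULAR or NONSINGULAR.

σ = (1, 2, 3, 4): (-8) + 6 + 29 + 28 = 55
σ = (1, 2, 4, 3): (-8) + 6 + 23 + (-3) = 18
σ = (1, 3, 2, 4): (-8) + (-7) + 11 + 28 = 24
σ = (1, 3, 4, 2): (-8) + (-7) + 23 + 1 = 9
σ = (1, 4, 2, 3): (-8) + 15 + 11 + (-3) = 15
σ = (1, 4, 3, 2): (-8) + 15 + 29 + 1 = 37
σ = (2, 1, 3, 4): (-8) + 12 + 29 + 28 = 61
σ = (2, 1, 4, 3): (-8) + 12 + 23 + (-3) = 24
σ = (2, 3, 1, 4): (-8) + (-7) + 26 + 28 = 39
σ = (2, 3, 4, 1): (-8) + (-7) + 23 + 8 = 16
σ = (2, 4, 1, 3): (-8) + 15 + 26 + (-3) = 30
σ = (2, 4, 3, 1): (-8) + 15 + 29 + 8 = 44
σ = (3, 1, 2, 4): (-4) + 12 + 11 + 28 = 47
σ = (3, 1, 4, 2): (-4) + 12 + 23 + 1 = 32
σ = (3, 2, 1, 4): (-4) + 6 + 26 + 28 = 56
σ = (3, 2, 4, 1): (-4) + 6 + 23 + 8 = 33
σ = (3, 4, 1, 2): (-4) + 15 + 26 + 1 = 38
σ = (3, 4, 2, 1): (-4) + 15 + 11 + 8 = 30
σ = (4, 1, 2, 3): 10 + 12 + 11 + (-3) = 30
σ = (4, 1, 3, 2): 10 + 12 + 29 + 1 = 52
σ = (4, 2, 1, 3): 10 + 6 + 26 + (-3) = 39
σ = (4, 2, 3, 1): 10 + 6 + 29 + 8 = 53
σ = (4, 3, 1, 2): 10 + (-7) + 26 + 1 = 30
σ = (4, 3, 2, 1): 10 + (-7) + 11 + 8 = 22
Optimal value attained by: σ = (1, 3, 4, 2).
Answer: det⊕(W) = 9; verdict: NONSINGULAR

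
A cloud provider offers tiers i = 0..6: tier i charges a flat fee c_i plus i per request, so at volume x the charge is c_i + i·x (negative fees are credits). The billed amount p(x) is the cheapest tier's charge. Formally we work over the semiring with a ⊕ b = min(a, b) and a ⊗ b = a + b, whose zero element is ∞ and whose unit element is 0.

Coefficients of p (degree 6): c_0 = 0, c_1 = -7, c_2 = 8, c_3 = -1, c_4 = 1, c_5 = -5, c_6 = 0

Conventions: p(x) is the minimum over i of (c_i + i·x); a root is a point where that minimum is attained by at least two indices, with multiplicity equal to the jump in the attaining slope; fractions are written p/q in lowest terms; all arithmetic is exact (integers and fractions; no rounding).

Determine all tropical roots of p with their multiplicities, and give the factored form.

hull edge (i=0, c=0) to (i=1, c=-7): slope -7, span 1
hull edge (i=1, c=-7) to (i=5, c=-5): slope 1/2, span 4
hull edge (i=5, c=-5) to (i=6, c=0): slope 5, span 1
Factored form: p(x) = 0 ⊗ (x ⊕ (-5)) ⊗ (x ⊕ (-1/2)) ⊗ (x ⊕ (-1/2)) ⊗ (x ⊕ (-1/2)) ⊗ (x ⊕ (-1/2)) ⊗ (x ⊕ 7)
Answer: roots = -5 (mult 1), -1/2 (mult 4), 7 (mult 1)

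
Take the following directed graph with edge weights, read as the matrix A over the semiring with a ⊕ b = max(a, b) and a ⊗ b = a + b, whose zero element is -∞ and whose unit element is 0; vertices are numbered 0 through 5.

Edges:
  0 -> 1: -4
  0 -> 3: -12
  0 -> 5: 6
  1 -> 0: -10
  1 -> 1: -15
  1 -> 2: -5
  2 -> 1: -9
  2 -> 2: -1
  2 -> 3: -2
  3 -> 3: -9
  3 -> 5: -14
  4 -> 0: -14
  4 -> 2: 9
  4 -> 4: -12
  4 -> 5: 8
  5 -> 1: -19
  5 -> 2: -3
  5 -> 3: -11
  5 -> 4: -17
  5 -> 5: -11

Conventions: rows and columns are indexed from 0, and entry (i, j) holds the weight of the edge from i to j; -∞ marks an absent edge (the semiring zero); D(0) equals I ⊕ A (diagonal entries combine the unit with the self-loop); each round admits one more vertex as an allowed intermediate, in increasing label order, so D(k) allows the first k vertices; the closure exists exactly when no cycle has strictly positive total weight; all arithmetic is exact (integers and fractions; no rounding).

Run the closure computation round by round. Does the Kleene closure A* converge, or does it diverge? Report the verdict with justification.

D(0):
  [0, -4, -∞, -12, -∞, 6]
  [-10, 0, -5, -∞, -∞, -∞]
  [-∞, -9, 0, -2, -∞, -∞]
  [-∞, -∞, -∞, 0, -∞, -14]
  [-14, -∞, 9, -∞, 0, 8]
  [-∞, -19, -3, -11, -17, 0]
D(1):
  [0, -4, -∞, -12, -∞, 6]
  [-10, 0, -5, -22, -∞, -4]
  [-∞, -9, 0, -2, -∞, -∞]
  [-∞, -∞, -∞, 0, -∞, -14]
  [-14, -18, 9, -26, 0, 8]
  [-∞, -19, -3, -11, -17, 0]
D(2):
  [0, -4, -9, -12, -∞, 6]
  [-10, 0, -5, -22, -∞, -4]
  [-19, -9, 0, -2, -∞, -13]
  [-∞, -∞, -∞, 0, -∞, -14]
  [-14, -18, 9, -26, 0, 8]
  [-29, -19, -3, -11, -17, 0]
D(3):
  [0, -4, -9, -11, -∞, 6]
  [-10, 0, -5, -7, -∞, -4]
  [-19, -9, 0, -2, -∞, -13]
  [-∞, -∞, -∞, 0, -∞, -14]
  [-10, 0, 9, 7, 0, 8]
  [-22, -12, -3, -5, -17, 0]
D(4):
  [0, -4, -9, -11, -∞, 6]
  [-10, 0, -5, -7, -∞, -4]
  [-19, -9, 0, -2, -∞, -13]
  [-∞, -∞, -∞, 0, -∞, -14]
  [-10, 0, 9, 7, 0, 8]
  [-22, -12, -3, -5, -17, 0]
D(5):
  [0, -4, -9, -11, -∞, 6]
  [-10, 0, -5, -7, -∞, -4]
  [-19, -9, 0, -2, -∞, -13]
  [-∞, -∞, -∞, 0, -∞, -14]
  [-10, 0, 9, 7, 0, 8]
  [-22, -12, -3, -5, -17, 0]
D(6):
  [0, -4, 3, 1, -11, 6]
  [-10, 0, -5, -7, -21, -4]
  [-19, -9, 0, -2, -30, -13]
  [-36, -26, -17, 0, -31, -14]
  [-10, 0, 9, 7, 0, 8]
  [-22, -12, -3, -5, -17, 0]
Key observation: every diagonal entry stays at the unit through all rounds, so no improving cycle exists.
Answer: CONVERGES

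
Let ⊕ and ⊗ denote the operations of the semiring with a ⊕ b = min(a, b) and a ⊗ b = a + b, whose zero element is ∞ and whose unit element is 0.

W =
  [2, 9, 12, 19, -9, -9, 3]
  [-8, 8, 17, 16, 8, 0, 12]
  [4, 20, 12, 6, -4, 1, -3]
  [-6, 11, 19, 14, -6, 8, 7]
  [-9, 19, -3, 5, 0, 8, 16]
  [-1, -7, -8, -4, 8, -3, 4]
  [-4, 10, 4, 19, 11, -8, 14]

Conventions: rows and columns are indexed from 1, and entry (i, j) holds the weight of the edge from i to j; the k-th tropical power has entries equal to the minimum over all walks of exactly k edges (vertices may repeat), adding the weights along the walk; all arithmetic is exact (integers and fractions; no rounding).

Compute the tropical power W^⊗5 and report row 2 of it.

W^⊗2:
  [-18, -16, -17, -13, -9, -12, -5]
  [-6, -7, -8, -4, -17, -17, -5]
  [-13, -6, -7, -3, -5, -11, 5]
  [-15, 1, -9, -1, -15, -15, -3]
  [-9, 0, -3, 3, -18, -18, -6]
  [-15, -10, -11, -7, -12, -10, -11]
  [-9, -15, -16, -12, -13, -13, -4]
W^⊗3:
  [-24, -19, -20, -16, -27, -27, -20]
  [-26, -24, -25, -21, -17, -20, -13]
  [-14, -18, -19, -15, -22, -22, -10]
  [-24, -22, -23, -19, -24, -24, -12]
  [-27, -25, -26, -22, -18, -21, -14]
  [-21, -17, -18, -14, -24, -24, -14]
  [-23, -20, -21, -17, -20, -18, -19]
W^⊗4:
  [-36, -34, -35, -31, -33, -33, -23]
  [-32, -27, -28, -24, -35, -35, -28]
  [-31, -29, -30, -26, -23, -25, -22]
  [-33, -31, -32, -28, -33, -33, -26]
  [-33, -28, -29, -25, -36, -36, -29]
  [-33, -31, -32, -28, -30, -30, -21]
  [-29, -25, -26, -22, -32, -32, -24]
W^⊗5:
  [-42, -40, -41, -37, -45, -45, -38]
  [-44, -42, -43, -39, -41, -41, -31]
  [-37, -32, -33, -29, -40, -40, -33]
  [-42, -40, -41, -37, -42, -42, -35]
  [-45, -43, -44, -40, -42, -42, -32]
  [-39, -37, -38, -34, -42, -42, -35]
  [-41, -39, -40, -36, -38, -38, -29]
Answer: row 2 of W^⊗5 = [-44, -42, -43, -39, -41, -41, -31]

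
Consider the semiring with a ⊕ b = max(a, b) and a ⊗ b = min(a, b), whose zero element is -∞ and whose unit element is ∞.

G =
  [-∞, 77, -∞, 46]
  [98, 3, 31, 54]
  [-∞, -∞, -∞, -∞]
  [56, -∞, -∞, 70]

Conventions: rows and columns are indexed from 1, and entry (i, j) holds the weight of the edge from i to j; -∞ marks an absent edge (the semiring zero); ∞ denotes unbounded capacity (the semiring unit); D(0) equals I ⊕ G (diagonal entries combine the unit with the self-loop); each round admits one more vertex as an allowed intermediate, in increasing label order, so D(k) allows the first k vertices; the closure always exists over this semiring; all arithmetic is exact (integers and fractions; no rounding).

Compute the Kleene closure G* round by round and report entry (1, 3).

D(0):
  [∞, 77, -∞, 46]
  [98, ∞, 31, 54]
  [-∞, -∞, ∞, -∞]
  [56, -∞, -∞, ∞]
D(1):
  [∞, 77, -∞, 46]
  [98, ∞, 31, 54]
  [-∞, -∞, ∞, -∞]
  [56, 56, -∞, ∞]
D(2):
  [∞, 77, 31, 54]
  [98, ∞, 31, 54]
  [-∞, -∞, ∞, -∞]
  [56, 56, 31, ∞]
D(3):
  [∞, 77, 31, 54]
  [98, ∞, 31, 54]
  [-∞, -∞, ∞, -∞]
  [56, 56, 31, ∞]
D(4):
  [∞, 77, 31, 54]
  [98, ∞, 31, 54]
  [-∞, -∞, ∞, -∞]
  [56, 56, 31, ∞]
Answer: G*[1][3] = 31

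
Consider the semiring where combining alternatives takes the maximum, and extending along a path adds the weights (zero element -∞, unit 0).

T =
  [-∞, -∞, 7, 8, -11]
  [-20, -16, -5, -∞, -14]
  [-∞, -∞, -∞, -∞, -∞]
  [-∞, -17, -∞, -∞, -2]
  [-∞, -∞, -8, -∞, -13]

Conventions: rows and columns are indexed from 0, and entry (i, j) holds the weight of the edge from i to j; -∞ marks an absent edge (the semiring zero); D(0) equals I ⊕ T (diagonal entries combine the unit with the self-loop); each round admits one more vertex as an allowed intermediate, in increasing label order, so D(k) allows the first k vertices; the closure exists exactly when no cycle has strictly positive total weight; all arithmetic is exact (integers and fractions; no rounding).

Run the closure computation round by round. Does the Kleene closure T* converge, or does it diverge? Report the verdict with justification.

D(0):
  [0, -∞, 7, 8, -11]
  [-20, 0, -5, -∞, -14]
  [-∞, -∞, 0, -∞, -∞]
  [-∞, -17, -∞, 0, -2]
  [-∞, -∞, -8, -∞, 0]
D(1):
  [0, -∞, 7, 8, -11]
  [-20, 0, -5, -12, -14]
  [-∞, -∞, 0, -∞, -∞]
  [-∞, -17, -∞, 0, -2]
  [-∞, -∞, -8, -∞, 0]
D(2):
  [0, -∞, 7, 8, -11]
  [-20, 0, -5, -12, -14]
  [-∞, -∞, 0, -∞, -∞]
  [-37, -17, -22, 0, -2]
  [-∞, -∞, -8, -∞, 0]
D(3):
  [0, -∞, 7, 8, -11]
  [-20, 0, -5, -12, -14]
  [-∞, -∞, 0, -∞, -∞]
  [-37, -17, -22, 0, -2]
  [-∞, -∞, -8, -∞, 0]
D(4):
  [0, -9, 7, 8, 6]
  [-20, 0, -5, -12, -14]
  [-∞, -∞, 0, -∞, -∞]
  [-37, -17, -22, 0, -2]
  [-∞, -∞, -8, -∞, 0]
D(5):
  [0, -9, 7, 8, 6]
  [-20, 0, -5, -12, -14]
  [-∞, -∞, 0, -∞, -∞]
  [-37, -17, -10, 0, -2]
  [-∞, -∞, -8, -∞, 0]
Key observation: every diagonal entry stays at the unit through all rounds, so no improving cycle exists.
Answer: CONVERGES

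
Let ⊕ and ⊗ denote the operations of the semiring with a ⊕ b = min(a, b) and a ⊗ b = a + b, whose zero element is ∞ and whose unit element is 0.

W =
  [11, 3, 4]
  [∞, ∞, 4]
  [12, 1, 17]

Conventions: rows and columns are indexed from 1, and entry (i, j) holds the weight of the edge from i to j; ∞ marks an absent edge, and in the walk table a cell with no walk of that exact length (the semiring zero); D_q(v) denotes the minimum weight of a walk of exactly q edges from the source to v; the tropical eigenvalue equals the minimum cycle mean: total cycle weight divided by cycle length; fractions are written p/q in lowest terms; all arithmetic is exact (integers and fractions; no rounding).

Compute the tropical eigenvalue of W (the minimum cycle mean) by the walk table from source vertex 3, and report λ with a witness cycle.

q=0: [∞, ∞, 0]
q=1: [12, 1, 17]
q=2: [23, 15, 5]
q=3: [17, 6, 19]
Optimal cycle mean attained by: cycle 2->3->2, total 4 + 1, length 2.
Answer: λ = 5/2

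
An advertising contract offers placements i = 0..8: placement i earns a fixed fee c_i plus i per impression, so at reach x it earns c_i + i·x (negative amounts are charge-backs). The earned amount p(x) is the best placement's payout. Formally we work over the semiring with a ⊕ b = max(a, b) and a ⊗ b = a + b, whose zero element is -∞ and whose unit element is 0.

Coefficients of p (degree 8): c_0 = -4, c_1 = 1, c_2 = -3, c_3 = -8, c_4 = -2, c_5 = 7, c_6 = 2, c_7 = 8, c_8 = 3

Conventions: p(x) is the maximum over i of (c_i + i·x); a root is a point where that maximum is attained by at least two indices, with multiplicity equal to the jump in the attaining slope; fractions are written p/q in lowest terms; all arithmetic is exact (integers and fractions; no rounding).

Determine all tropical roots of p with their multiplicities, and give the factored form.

hull edge (i=0, c=-4) to (i=1, c=1): slope 5, span 1
hull edge (i=1, c=1) to (i=5, c=7): slope 3/2, span 4
hull edge (i=5, c=7) to (i=7, c=8): slope 1/2, span 2
hull edge (i=7, c=8) to (i=8, c=3): slope -5, span 1
Factored form: p(x) = 3 ⊗ (x ⊕ (-5)) ⊗ (x ⊕ (-3/2)) ⊗ (x ⊕ (-3/2)) ⊗ (x ⊕ (-3/2)) ⊗ (x ⊕ (-3/2)) ⊗ (x ⊕ (-1/2)) ⊗ (x ⊕ (-1/2)) ⊗ (x ⊕ 5)
Answer: roots = -5 (mult 1), -3/2 (mult 4), -1/2 (mult 2), 5 (mult 1)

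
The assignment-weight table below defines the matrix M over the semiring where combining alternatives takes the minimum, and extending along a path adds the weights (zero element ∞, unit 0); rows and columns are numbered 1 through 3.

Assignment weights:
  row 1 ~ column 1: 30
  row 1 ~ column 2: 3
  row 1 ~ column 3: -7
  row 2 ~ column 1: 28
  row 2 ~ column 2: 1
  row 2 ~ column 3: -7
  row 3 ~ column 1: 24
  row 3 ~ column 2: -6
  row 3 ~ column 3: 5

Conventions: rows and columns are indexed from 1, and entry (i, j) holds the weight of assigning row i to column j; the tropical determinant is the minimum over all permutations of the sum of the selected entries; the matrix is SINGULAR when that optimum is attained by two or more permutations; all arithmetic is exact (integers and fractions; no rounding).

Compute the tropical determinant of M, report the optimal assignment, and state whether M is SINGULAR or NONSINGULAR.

σ = (1, 2, 3): 30 + 1 + 5 = 36
σ = (1, 3, 2): 30 + (-7) + (-6) = 17
σ = (2, 1, 3): 3 + 28 + 5 = 36
σ = (2, 3, 1): 3 + (-7) + 24 = 20
σ = (3, 1, 2): (-7) + 28 + (-6) = 15
σ = (3, 2, 1): (-7) + 1 + 24 = 18
Optimal value attained by: σ = (3, 1, 2).
Answer: det⊕(M) = 15; verdict: NONSINGULAR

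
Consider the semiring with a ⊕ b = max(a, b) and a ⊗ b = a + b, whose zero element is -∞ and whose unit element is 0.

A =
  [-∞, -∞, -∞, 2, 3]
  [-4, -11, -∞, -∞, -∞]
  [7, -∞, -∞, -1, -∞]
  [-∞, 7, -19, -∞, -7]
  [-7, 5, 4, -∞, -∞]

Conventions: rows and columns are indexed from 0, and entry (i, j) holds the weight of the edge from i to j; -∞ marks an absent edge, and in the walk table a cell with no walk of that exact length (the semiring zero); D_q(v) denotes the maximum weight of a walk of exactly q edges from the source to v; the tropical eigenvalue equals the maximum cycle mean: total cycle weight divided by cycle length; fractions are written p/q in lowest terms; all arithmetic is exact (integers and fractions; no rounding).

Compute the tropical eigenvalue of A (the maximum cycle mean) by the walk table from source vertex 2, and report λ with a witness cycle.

q=0: [-∞, -∞, 0, -∞, -∞]
q=1: [7, -∞, -∞, -1, -∞]
q=2: [-∞, 6, -20, 9, 10]
q=3: [3, 16, 14, -21, 2]
q=4: [21, 7, 6, 13, 6]
q=5: [13, 20, 10, 23, 24]
Optimal cycle mean attained by: cycle 0->4->2->0, total 3 + 4 + 7, length 3.
Answer: λ = 14/3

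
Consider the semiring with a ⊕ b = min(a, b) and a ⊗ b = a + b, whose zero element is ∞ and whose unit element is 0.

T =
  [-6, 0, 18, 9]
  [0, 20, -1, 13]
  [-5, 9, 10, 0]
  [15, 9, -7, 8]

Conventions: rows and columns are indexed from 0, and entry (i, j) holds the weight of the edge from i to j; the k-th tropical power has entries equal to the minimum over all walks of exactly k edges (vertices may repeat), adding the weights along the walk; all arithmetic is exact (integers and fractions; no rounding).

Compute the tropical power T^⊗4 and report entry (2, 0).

T^⊗2:
  [-12, -6, -1, 3]
  [-6, 0, 6, -1]
  [-11, -5, -7, 4]
  [-12, 2, 1, -7]
T^⊗3:
  [-18, -12, -7, -3]
  [-12, -6, -8, 3]
  [-17, -11, -6, -7]
  [-18, -12, -14, -3]
T^⊗4:
  [-24, -18, -13, -9]
  [-18, -12, -7, -8]
  [-23, -17, -14, -8]
  [-24, -18, -13, -14]
Key observation: the optimum is the walk 2->0->0->0->0, with weight (-5) + (-6) + (-6) + (-6) = -23.
Optimal value attained by: walk 2->0->0->0->0.
Answer: (T^⊗4)[2][0] = -23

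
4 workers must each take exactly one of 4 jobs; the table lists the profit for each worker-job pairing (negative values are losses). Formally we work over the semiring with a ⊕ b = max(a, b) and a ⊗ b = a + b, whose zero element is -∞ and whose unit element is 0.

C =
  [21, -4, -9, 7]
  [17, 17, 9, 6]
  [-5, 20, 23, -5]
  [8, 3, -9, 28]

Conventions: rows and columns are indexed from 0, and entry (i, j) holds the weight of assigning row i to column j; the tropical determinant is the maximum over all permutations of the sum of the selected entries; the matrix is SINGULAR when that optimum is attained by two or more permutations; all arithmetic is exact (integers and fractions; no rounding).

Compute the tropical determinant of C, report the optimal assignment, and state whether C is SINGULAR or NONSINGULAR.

σ = (0, 1, 2, 3): 21 + 17 + 23 + 28 = 89
σ = (0, 1, 3, 2): 21 + 17 + (-5) + (-9) = 24
σ = (0, 2, 1, 3): 21 + 9 + 20 + 28 = 78
σ = (0, 2, 3, 1): 21 + 9 + (-5) + 3 = 28
σ = (0, 3, 1, 2): 21 + 6 + 20 + (-9) = 38
σ = (0, 3, 2, 1): 21 + 6 + 23 + 3 = 53
σ = (1, 0, 2, 3): (-4) + 17 + 23 + 28 = 64
σ = (1, 0, 3, 2): (-4) + 17 + (-5) + (-9) = -1
σ = (1, 2, 0, 3): (-4) + 9 + (-5) + 28 = 28
σ = (1, 2, 3, 0): (-4) + 9 + (-5) + 8 = 8
σ = (1, 3, 0, 2): (-4) + 6 + (-5) + (-9) = -12
σ = (1, 3, 2, 0): (-4) + 6 + 23 + 8 = 33
σ = (2, 0, 1, 3): (-9) + 17 + 20 + 28 = 56
σ = (2, 0, 3, 1): (-9) + 17 + (-5) + 3 = 6
σ = (2, 1, 0, 3): (-9) + 17 + (-5) + 28 = 31
σ = (2, 1, 3, 0): (-9) + 17 + (-5) + 8 = 11
σ = (2, 3, 0, 1): (-9) + 6 + (-5) + 3 = -5
σ = (2, 3, 1, 0): (-9) + 6 + 20 + 8 = 25
σ = (3, 0, 1, 2): 7 + 17 + 20 + (-9) = 35
σ = (3, 0, 2, 1): 7 + 17 + 23 + 3 = 50
σ = (3, 1, 0, 2): 7 + 17 + (-5) + (-9) = 10
σ = (3, 1, 2, 0): 7 + 17 + 23 + 8 = 55
σ = (3, 2, 0, 1): 7 + 9 + (-5) + 3 = 14
σ = (3, 2, 1, 0): 7 + 9 + 20 + 8 = 44
Optimal value attained by: σ = (0, 1, 2, 3).
Answer: det⊕(C) = 89; verdict: NONSINGULAR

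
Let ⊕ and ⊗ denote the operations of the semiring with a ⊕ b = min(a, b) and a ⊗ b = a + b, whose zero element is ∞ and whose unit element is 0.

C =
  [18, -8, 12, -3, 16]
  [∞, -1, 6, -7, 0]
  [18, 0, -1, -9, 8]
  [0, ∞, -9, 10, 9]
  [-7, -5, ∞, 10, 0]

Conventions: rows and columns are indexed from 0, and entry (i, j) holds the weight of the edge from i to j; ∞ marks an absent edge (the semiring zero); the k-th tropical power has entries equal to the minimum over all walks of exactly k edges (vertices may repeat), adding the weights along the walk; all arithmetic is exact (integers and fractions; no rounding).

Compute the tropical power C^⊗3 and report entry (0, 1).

C^⊗2:
  [-3, -9, -12, -15, -8]
  [-7, -5, -16, -8, -1]
  [-9, -1, -18, -10, 0]
  [2, -9, -10, -18, -1]
  [-7, -15, 1, -12, -5]
C^⊗3:
  [-15, -13, -24, -21, -9]
  [-8, -16, -17, -25, -8]
  [-10, -18, -19, -27, -10]
  [-18, -10, -27, -19, -9]
  [-12, -16, -21, -22, -15]
Key observation: the optimum is the walk 0->1->4->1, with weight (-8) + 0 + (-5) = -13.
Optimal value attained by: walk 0->1->4->1.
Answer: (C^⊗3)[0][1] = -13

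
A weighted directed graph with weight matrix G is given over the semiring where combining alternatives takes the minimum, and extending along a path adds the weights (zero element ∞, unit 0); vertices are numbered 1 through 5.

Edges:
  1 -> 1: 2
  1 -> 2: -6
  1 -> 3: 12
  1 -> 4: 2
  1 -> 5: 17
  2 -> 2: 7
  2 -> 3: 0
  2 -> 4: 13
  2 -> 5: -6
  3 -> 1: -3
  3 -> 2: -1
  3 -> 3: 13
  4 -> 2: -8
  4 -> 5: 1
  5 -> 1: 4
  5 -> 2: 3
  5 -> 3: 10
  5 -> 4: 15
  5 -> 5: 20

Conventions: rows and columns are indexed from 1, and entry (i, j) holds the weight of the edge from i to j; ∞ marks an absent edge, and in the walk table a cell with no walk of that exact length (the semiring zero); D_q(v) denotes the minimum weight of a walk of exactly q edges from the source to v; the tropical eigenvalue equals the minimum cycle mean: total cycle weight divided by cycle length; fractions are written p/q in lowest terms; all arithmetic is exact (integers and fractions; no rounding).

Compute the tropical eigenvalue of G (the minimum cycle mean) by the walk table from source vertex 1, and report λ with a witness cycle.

q=0: [0, ∞, ∞, ∞, ∞]
q=1: [2, -6, 12, 2, 17]
q=2: [4, -6, -6, 4, -12]
q=3: [-9, -9, -6, 3, -12]
q=4: [-9, -15, -9, -7, -15]
q=5: [-12, -15, -15, -7, -21]
Optimal cycle mean attained by: cycle 1->2->3->1, total (-6) + 0 + (-3), length 3.
Answer: λ = -3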